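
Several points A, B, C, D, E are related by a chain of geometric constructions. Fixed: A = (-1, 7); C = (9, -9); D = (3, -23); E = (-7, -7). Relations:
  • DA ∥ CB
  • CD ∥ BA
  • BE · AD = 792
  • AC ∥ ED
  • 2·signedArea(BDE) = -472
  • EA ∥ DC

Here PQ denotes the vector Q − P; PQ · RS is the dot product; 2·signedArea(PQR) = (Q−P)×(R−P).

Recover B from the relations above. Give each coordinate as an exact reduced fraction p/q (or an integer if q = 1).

1. B_x = 5  [CD ∥ BA ∩ DA ∥ CB]
2. B_y = 21  [CD ∥ BA ∩ DA ∥ CB]
   → B = (5, 21)

B = (5, 21)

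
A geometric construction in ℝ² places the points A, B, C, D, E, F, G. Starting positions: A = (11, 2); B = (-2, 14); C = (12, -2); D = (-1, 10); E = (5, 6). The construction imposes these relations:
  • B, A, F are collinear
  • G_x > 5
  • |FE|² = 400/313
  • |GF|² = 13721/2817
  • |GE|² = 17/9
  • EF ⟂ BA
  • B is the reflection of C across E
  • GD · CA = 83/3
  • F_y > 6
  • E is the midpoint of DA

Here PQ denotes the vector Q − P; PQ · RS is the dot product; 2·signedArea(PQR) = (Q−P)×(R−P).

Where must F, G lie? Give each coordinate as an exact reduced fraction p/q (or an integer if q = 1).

1. F_x = 1805/313  [B, A, F are collinear ∩ EF ⟂ BA]
2. F_y = 2138/313  [B, A, F are collinear ∩ EF ⟂ BA]
   → F = (1805/313, 2138/313)
3. G_x = 16/3  [line 1·x + -4·y + 40/3 = 0 ∩ |GE|² = 17/9]
4. G_y = 14/3  [line 1·x + -4·y + 40/3 = 0 ∩ |GE|² = 17/9]
   → G = (16/3, 14/3)

F = (1805/313, 2138/313)
G = (16/3, 14/3)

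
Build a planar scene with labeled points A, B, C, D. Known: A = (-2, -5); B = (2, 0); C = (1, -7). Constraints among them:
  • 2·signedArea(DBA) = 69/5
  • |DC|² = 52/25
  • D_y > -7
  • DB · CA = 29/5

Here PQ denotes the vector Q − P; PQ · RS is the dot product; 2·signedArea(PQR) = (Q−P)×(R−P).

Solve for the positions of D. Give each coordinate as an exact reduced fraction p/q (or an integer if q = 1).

1. D_x = -1/5  [2·signedArea(DBA) = 69/5 ∩ DB · CA = 29/5]
2. D_y = -31/5  [2·signedArea(DBA) = 69/5 ∩ DB · CA = 29/5]
   → D = (-1/5, -31/5)

D = (-1/5, -31/5)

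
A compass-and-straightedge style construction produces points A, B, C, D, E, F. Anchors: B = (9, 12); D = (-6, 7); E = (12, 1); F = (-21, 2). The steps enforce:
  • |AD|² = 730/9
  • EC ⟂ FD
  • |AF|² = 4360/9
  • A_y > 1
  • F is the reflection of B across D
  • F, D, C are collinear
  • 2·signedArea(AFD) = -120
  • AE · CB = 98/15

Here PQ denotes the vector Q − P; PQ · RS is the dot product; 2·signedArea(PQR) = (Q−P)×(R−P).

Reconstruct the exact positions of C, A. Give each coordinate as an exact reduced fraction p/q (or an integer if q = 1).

1. C_x = 42/5  [F, D, C are collinear ∩ EC ⟂ FD]
2. C_y = 59/5  [F, D, C are collinear ∩ EC ⟂ FD]
   → C = (42/5, 59/5)
3. A_x = 1  [2·signedArea(AFD) = -120 ∩ AE · CB = 98/15]
4. A_y = 4/3  [2·signedArea(AFD) = -120 ∩ AE · CB = 98/15]
   → A = (1, 4/3)

A = (1, 4/3)
C = (42/5, 59/5)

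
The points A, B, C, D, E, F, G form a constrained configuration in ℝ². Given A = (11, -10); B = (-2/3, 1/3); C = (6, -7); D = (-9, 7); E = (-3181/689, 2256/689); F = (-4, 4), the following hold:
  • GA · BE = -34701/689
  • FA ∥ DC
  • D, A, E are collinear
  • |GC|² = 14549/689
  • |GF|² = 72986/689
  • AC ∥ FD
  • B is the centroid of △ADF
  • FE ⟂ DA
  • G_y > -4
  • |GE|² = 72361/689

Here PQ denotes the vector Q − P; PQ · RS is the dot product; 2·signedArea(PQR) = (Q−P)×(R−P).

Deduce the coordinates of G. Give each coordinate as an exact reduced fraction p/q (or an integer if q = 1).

1. G_x = 2199/689  [line 8165/2067·x + -6079/2067·y + -46502/2067 = 0 ∩ |GC|² = 14549/689]
2. G_y = -2317/689  [line 8165/2067·x + -6079/2067·y + -46502/2067 = 0 ∩ |GC|² = 14549/689]
   → G = (2199/689, -2317/689)

G = (2199/689, -2317/689)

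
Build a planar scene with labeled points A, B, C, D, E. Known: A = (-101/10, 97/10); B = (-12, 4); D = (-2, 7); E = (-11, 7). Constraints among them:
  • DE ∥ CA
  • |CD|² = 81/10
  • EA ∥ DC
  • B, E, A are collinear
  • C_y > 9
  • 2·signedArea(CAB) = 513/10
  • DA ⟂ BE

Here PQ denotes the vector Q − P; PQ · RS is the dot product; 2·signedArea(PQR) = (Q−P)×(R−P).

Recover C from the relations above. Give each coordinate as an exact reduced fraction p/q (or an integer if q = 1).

1. C_x = -11/10  [DE ∥ CA ∩ EA ∥ DC]
2. C_y = 97/10  [DE ∥ CA ∩ EA ∥ DC]
   → C = (-11/10, 97/10)

C = (-11/10, 97/10)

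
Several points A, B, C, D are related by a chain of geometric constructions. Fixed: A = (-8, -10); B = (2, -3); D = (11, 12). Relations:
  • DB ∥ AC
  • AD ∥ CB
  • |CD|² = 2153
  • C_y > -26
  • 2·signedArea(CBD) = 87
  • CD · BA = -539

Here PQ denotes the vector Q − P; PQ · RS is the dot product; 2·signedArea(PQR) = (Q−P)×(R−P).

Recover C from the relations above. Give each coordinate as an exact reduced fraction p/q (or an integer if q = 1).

C = (-17, -25)

1. C_x = -17  [AD ∥ CB ∩ DB ∥ AC]
2. C_y = -25  [AD ∥ CB ∩ DB ∥ AC]
   → C = (-17, -25)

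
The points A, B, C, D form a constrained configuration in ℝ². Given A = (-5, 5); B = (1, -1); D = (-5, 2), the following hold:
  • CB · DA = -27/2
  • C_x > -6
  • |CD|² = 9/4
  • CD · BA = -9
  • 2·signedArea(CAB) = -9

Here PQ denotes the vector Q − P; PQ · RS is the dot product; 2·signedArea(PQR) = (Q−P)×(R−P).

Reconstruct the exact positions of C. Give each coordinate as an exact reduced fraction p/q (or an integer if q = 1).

1. C_x = -5  [CB · DA = -27/2 ∩ CD · BA = -9]
2. C_y = 7/2  [CB · DA = -27/2 ∩ CD · BA = -9]
   → C = (-5, 7/2)

C = (-5, 7/2)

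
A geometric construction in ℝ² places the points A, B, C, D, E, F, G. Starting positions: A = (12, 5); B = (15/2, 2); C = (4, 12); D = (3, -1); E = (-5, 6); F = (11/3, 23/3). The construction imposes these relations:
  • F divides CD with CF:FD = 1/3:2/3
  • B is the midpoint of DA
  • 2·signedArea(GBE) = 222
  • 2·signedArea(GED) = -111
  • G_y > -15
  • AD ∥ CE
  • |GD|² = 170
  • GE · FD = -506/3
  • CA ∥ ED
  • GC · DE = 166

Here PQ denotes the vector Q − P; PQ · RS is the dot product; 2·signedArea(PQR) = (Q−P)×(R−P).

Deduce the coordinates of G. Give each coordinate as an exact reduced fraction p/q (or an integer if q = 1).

G = (2, -14)

1. G_x = 2  [2·signedArea(GED) = -111 ∩ GE · FD = -506/3]
2. G_y = -14  [2·signedArea(GED) = -111 ∩ GE · FD = -506/3]
   → G = (2, -14)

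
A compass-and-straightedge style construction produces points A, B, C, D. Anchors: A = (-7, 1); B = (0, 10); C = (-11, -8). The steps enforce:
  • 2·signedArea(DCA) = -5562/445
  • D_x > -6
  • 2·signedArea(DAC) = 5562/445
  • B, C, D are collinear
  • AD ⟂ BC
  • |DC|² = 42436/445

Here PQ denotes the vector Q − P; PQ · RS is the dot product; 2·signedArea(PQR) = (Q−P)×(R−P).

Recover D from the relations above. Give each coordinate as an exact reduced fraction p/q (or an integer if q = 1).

1. D_x = -2629/445  [B, C, D are collinear ∩ AD ⟂ BC]
2. D_y = 148/445  [B, C, D are collinear ∩ AD ⟂ BC]
   → D = (-2629/445, 148/445)

D = (-2629/445, 148/445)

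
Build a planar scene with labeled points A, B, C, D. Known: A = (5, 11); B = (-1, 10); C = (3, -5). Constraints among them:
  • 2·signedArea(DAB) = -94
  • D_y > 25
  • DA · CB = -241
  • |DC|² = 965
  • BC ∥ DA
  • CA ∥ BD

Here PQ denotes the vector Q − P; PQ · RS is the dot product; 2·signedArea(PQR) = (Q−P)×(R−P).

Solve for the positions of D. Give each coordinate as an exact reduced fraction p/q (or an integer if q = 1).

1. D_x = 1  [BC ∥ DA ∩ CA ∥ BD]
2. D_y = 26  [BC ∥ DA ∩ CA ∥ BD]
   → D = (1, 26)

D = (1, 26)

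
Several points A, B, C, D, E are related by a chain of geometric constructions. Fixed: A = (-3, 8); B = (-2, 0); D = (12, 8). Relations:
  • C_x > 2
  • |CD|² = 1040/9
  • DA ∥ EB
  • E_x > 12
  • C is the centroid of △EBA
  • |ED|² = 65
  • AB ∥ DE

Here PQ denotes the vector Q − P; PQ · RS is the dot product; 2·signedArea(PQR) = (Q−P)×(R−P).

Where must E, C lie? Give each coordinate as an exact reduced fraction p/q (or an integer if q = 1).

C = (8/3, 8/3)
E = (13, 0)

1. E_x = 13  [DA ∥ EB ∩ AB ∥ DE]
2. E_y = 0  [DA ∥ EB ∩ AB ∥ DE]
   → E = (13, 0)
3. C_x = 8/3  [C is the centroid of △EBA]
4. C_y = 8/3  [C is the centroid of △EBA]
   → C = (8/3, 8/3)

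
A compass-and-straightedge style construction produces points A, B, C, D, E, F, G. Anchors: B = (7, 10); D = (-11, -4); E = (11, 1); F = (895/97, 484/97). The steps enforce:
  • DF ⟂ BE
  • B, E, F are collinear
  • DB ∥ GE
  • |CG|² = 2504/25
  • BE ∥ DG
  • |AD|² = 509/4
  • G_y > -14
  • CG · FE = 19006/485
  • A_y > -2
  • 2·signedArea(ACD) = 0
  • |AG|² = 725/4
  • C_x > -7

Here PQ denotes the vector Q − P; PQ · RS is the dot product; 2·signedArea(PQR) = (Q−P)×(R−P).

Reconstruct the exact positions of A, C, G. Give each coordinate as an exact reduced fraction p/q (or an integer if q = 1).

A = (0, -3/2)
C = (-33/5, -3)
G = (-7, -13)

1. G_x = -7  [DB ∥ GE ∩ BE ∥ DG]
2. G_y = -13  [DB ∥ GE ∩ BE ∥ DG]
   → G = (-7, -13)
3. C_x = -33/5  [line -172/97·x + 387/97·y + 129/485 = 0 ∩ |CG|² = 2504/25]
4. C_y = -3  [line -172/97·x + 387/97·y + 129/485 = 0 ∩ |CG|² = 2504/25]
   → C = (-33/5, -3)
5. A_x = 0  [line 1·x + -22/5·y + -33/5 = 0 ∩ |AG|² = 725/4]
6. A_y = -3/2  [line 1·x + -22/5·y + -33/5 = 0 ∩ |AG|² = 725/4]
   → A = (0, -3/2)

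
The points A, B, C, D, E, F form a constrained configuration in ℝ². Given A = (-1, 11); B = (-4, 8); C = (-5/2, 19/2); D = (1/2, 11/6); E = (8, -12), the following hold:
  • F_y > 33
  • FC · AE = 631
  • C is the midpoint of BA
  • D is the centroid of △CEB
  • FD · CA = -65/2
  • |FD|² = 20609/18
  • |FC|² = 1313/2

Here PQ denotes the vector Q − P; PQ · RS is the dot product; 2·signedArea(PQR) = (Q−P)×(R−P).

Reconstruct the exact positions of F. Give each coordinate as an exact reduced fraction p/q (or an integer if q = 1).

1. F_x = -10  [FD · CA = -65/2 ∩ FC · AE = 631]
2. F_y = 34  [FD · CA = -65/2 ∩ FC · AE = 631]
   → F = (-10, 34)

F = (-10, 34)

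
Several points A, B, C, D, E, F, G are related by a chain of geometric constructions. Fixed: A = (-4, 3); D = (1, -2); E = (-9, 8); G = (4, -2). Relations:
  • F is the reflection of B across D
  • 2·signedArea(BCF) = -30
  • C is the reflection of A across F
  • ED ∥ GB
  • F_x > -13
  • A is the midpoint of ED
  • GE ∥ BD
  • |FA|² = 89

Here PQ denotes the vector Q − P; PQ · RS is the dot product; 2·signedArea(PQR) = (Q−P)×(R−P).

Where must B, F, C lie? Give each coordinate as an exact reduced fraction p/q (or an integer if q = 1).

B = (14, -12)
C = (-20, 13)
F = (-12, 8)

1. B_x = 14  [GE ∥ BD ∩ ED ∥ GB]
2. B_y = -12  [GE ∥ BD ∩ ED ∥ GB]
   → B = (14, -12)
3. F_x = -12  [F is the reflection of B across D]
4. F_y = 8  [F is the reflection of B across D]
   → F = (-12, 8)
5. C_x = -20  [C is the reflection of A across F]
6. C_y = 13  [C is the reflection of A across F]
   → C = (-20, 13)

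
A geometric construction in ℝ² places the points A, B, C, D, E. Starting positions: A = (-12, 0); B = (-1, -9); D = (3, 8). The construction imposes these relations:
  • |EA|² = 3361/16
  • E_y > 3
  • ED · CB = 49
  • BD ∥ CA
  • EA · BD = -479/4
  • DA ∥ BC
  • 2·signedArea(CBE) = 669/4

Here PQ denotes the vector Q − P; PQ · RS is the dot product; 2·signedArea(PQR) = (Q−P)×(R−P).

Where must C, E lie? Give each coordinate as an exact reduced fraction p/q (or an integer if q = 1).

1. C_x = -16  [BD ∥ CA ∩ DA ∥ BC]
2. C_y = -17  [BD ∥ CA ∩ DA ∥ BC]
   → C = (-16, -17)
3. E_x = 2  [ED · CB = 49 ∩ 2·signedArea(CBE) = 669/4]
4. E_y = 15/4  [ED · CB = 49 ∩ 2·signedArea(CBE) = 669/4]
   → E = (2, 15/4)

C = (-16, -17)
E = (2, 15/4)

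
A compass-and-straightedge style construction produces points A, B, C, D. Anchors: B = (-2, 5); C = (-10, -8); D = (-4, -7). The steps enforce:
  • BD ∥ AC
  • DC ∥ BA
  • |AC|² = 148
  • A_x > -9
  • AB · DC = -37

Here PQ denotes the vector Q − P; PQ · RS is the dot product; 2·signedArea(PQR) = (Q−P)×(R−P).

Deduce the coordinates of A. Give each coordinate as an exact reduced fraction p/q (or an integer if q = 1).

A = (-8, 4)

1. A_x = -8  [BD ∥ AC ∩ DC ∥ BA]
2. A_y = 4  [BD ∥ AC ∩ DC ∥ BA]
   → A = (-8, 4)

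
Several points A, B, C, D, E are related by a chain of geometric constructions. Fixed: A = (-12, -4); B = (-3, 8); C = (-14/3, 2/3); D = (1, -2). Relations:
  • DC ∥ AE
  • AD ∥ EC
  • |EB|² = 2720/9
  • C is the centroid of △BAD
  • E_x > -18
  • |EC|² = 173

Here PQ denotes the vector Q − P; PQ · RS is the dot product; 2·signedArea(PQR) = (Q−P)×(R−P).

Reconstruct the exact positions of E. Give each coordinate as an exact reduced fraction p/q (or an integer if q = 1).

1. E_x = -53/3  [AD ∥ EC ∩ DC ∥ AE]
2. E_y = -4/3  [AD ∥ EC ∩ DC ∥ AE]
   → E = (-53/3, -4/3)

E = (-53/3, -4/3)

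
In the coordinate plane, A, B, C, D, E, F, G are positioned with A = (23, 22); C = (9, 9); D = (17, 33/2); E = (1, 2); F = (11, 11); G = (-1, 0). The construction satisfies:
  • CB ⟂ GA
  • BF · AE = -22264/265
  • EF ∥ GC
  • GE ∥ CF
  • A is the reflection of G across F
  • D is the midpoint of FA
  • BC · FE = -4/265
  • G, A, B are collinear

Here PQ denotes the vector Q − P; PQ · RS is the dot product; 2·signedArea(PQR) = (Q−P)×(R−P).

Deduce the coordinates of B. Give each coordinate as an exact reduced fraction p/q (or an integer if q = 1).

1. B_x = 2363/265  [G, A, B are collinear ∩ CB ⟂ GA]
2. B_y = 2409/265  [G, A, B are collinear ∩ CB ⟂ GA]
   → B = (2363/265, 2409/265)

B = (2363/265, 2409/265)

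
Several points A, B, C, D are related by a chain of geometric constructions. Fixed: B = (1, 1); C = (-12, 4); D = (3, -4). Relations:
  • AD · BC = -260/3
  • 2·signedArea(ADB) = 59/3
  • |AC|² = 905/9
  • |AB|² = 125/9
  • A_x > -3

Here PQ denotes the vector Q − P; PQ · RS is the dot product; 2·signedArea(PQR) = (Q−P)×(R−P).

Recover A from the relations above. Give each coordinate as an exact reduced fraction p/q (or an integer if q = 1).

A = (-8/3, 1/3)

1. A_x = -8/3  [2·signedArea(ADB) = 59/3 ∩ AD · BC = -260/3]
2. A_y = 1/3  [2·signedArea(ADB) = 59/3 ∩ AD · BC = -260/3]
   → A = (-8/3, 1/3)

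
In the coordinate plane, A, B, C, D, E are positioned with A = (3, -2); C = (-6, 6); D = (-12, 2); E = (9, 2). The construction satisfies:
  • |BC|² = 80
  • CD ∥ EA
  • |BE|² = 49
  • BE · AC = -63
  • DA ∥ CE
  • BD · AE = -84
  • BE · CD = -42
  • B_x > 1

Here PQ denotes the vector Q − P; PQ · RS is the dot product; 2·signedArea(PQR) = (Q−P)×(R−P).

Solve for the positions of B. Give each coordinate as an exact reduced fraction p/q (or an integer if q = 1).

1. B_x = 2  [BE · AC = -63 ∩ BD · AE = -84]
2. B_y = 2  [BE · AC = -63 ∩ BD · AE = -84]
   → B = (2, 2)

B = (2, 2)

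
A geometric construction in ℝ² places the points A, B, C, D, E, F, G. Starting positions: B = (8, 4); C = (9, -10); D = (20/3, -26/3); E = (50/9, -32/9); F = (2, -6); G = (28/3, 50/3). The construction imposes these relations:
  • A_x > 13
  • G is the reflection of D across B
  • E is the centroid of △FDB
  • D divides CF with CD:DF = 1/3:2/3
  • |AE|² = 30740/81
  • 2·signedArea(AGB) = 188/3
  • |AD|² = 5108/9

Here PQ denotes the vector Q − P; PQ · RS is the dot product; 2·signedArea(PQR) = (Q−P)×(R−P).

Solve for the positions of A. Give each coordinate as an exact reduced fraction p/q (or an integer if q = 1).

A = (14, 14)

1. A_x = 14  [line 38/3·x + -4/3·y + -476/3 = 0 ∩ |AD|² = 5108/9]
2. A_y = 14  [line 38/3·x + -4/3·y + -476/3 = 0 ∩ |AD|² = 5108/9]
   → A = (14, 14)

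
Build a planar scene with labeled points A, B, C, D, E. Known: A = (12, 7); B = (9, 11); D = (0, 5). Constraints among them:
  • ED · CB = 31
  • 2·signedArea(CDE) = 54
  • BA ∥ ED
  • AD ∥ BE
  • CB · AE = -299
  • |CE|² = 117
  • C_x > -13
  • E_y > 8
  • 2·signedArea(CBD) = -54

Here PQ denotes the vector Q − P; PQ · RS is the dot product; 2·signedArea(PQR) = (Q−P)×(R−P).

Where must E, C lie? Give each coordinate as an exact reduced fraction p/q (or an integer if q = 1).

C = (-12, 3)
E = (-3, 9)

1. E_x = -3  [BA ∥ ED ∩ AD ∥ BE]
2. E_y = 9  [BA ∥ ED ∩ AD ∥ BE]
   → E = (-3, 9)
3. C_x = -12  [2·signedArea(CBD) = -54 ∩ CB · AE = -299]
4. C_y = 3  [2·signedArea(CBD) = -54 ∩ CB · AE = -299]
   → C = (-12, 3)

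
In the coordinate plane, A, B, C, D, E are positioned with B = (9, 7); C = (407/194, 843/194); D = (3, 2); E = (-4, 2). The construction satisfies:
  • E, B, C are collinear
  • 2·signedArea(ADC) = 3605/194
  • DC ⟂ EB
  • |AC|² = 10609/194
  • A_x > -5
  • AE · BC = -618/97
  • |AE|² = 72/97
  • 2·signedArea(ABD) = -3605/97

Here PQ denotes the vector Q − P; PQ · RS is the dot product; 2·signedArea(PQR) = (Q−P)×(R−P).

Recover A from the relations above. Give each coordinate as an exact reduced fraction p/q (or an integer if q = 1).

A = (-466/97, 164/97)

1. A_x = -466/97  [2·signedArea(ABD) = -3605/97 ∩ 2·signedArea(ADC) = 3605/194]
2. A_y = 164/97  [2·signedArea(ABD) = -3605/97 ∩ 2·signedArea(ADC) = 3605/194]
   → A = (-466/97, 164/97)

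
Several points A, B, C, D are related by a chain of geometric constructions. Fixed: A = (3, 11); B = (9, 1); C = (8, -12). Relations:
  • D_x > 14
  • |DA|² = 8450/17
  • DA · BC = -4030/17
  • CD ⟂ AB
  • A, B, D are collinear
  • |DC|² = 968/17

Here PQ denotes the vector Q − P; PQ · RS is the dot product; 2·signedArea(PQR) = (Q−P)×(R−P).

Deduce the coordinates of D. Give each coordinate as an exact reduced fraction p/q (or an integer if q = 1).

D = (246/17, -138/17)

1. D_x = 246/17  [A, B, D are collinear ∩ CD ⟂ AB]
2. D_y = -138/17  [A, B, D are collinear ∩ CD ⟂ AB]
   → D = (246/17, -138/17)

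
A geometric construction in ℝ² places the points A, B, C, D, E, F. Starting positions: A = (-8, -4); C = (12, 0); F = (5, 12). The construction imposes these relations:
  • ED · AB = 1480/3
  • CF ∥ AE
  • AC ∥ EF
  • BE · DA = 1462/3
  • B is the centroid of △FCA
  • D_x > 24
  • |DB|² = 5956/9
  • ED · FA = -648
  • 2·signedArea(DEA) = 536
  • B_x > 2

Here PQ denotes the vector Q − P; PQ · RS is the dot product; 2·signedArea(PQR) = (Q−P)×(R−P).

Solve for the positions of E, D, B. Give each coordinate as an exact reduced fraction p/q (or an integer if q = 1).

B = (3, 8/3)
D = (25, 16)
E = (-15, 8)

1. E_x = -15  [AC ∥ EF ∩ CF ∥ AE]
2. E_y = 8  [AC ∥ EF ∩ CF ∥ AE]
   → E = (-15, 8)
3. D_x = 25  [2·signedArea(DEA) = 536 ∩ ED · FA = -648]
4. D_y = 16  [2·signedArea(DEA) = 536 ∩ ED · FA = -648]
   → D = (25, 16)
5. B_x = 3  [B is the centroid of △FCA]
6. B_y = 8/3  [B is the centroid of △FCA]
   → B = (3, 8/3)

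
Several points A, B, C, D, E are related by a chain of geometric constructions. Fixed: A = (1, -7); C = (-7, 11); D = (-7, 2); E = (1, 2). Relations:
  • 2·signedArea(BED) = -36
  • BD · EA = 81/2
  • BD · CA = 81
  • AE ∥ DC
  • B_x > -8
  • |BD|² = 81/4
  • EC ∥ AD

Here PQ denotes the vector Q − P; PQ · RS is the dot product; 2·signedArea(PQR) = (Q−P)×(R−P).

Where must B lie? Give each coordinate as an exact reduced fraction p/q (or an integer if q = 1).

B = (-7, 13/2)

1. B_x = -7  [BD · EA = 81/2 ∩ BD · CA = 81]
2. B_y = 13/2  [BD · EA = 81/2 ∩ BD · CA = 81]
   → B = (-7, 13/2)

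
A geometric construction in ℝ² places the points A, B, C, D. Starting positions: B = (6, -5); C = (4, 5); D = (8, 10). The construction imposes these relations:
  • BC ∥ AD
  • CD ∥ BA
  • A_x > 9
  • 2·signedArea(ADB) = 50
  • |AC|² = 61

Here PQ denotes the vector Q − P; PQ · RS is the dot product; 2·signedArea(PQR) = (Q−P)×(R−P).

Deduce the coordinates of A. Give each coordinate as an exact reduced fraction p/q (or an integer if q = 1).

A = (10, 0)

1. A_x = 10  [BC ∥ AD ∩ CD ∥ BA]
2. A_y = 0  [BC ∥ AD ∩ CD ∥ BA]
   → A = (10, 0)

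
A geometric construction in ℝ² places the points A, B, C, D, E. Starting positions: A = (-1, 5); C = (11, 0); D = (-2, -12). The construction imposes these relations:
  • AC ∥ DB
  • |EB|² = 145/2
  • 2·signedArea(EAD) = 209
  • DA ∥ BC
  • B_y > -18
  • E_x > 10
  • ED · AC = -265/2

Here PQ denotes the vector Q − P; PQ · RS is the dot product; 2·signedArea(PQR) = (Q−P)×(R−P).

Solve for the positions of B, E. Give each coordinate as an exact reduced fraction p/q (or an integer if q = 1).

B = (10, -17)
E = (21/2, -17/2)

1. B_x = 10  [DA ∥ BC ∩ AC ∥ DB]
2. B_y = -17  [DA ∥ BC ∩ AC ∥ DB]
   → B = (10, -17)
3. E_x = 21/2  [ED · AC = -265/2 ∩ 2·signedArea(EAD) = 209]
4. E_y = -17/2  [ED · AC = -265/2 ∩ 2·signedArea(EAD) = 209]
   → E = (21/2, -17/2)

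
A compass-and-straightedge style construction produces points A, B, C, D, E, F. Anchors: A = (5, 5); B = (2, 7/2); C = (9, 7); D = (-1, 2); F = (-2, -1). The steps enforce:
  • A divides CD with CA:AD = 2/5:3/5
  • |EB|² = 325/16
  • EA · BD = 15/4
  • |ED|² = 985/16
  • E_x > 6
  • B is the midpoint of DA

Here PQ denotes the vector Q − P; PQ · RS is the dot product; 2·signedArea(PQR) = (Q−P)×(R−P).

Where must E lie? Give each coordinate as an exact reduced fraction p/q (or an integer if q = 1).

1. E_x = 25/4  [line 3·x + 3/2·y + -105/4 = 0 ∩ |EB|² = 325/16]
2. E_y = 5  [line 3·x + 3/2·y + -105/4 = 0 ∩ |EB|² = 325/16]
   → E = (25/4, 5)

E = (25/4, 5)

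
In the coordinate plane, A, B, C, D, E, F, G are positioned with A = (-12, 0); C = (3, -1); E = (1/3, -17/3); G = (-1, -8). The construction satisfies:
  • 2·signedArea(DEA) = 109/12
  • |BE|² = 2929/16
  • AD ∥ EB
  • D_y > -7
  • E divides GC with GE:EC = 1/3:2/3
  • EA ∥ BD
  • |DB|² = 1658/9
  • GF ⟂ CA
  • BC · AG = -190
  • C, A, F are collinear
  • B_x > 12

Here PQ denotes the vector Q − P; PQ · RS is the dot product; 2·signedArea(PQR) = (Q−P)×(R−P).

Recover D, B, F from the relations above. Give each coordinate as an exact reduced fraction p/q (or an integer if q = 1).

1. B_x = 37/3  [line -11·x + 8·y + 231 = 0 ∩ |BE|² = 2929/16]
2. B_y = -143/12  [line -11·x + 8·y + 231 = 0 ∩ |BE|² = 2929/16]
   → B = (37/3, -143/12)
3. F_x = -117/226  [C, A, F are collinear ∩ GF ⟂ CA]
4. F_y = -173/226  [C, A, F are collinear ∩ GF ⟂ CA]
   → F = (-117/226, -173/226)
5. D_x = 0  [2·signedArea(DEA) = 109/12 ∩ AD ∥ EB]
6. D_y = -25/4  [2·signedArea(DEA) = 109/12 ∩ AD ∥ EB]
   → D = (0, -25/4)

B = (37/3, -143/12)
D = (0, -25/4)
F = (-117/226, -173/226)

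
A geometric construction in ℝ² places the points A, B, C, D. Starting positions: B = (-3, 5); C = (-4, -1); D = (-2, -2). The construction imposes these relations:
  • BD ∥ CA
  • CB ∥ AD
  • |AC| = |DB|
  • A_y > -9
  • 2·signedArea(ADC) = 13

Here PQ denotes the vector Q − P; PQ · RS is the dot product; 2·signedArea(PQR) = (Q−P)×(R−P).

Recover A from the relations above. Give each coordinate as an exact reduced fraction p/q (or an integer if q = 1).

A = (-3, -8)

1. A_x = -3  [CB ∥ AD ∩ BD ∥ CA]
2. A_y = -8  [CB ∥ AD ∩ BD ∥ CA]
   → A = (-3, -8)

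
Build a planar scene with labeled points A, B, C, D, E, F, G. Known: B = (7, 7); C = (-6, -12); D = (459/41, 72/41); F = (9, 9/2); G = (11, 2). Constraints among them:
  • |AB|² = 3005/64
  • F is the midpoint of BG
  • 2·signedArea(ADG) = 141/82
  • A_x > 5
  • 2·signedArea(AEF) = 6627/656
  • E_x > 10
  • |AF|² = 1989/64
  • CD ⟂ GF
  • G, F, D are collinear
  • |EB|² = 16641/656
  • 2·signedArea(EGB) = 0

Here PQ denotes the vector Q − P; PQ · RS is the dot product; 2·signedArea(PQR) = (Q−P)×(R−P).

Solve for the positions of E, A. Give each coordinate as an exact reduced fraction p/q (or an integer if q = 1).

A = (21/4, 3/8)
E = (416/41, 503/164)

1. E_x = 416/41  [line -5·x + -4·y + 63 = 0 ∩ |EB|² = 16641/656]
2. E_y = 503/164  [line -5·x + -4·y + 63 = 0 ∩ |EB|² = 16641/656]
   → E = (416/41, 503/164)
3. A_x = 21/4  [line -10/41·x + -8/41·y + 111/82 = 0 ∩ |AF|² = 1989/64]
4. A_y = 3/8  [line -10/41·x + -8/41·y + 111/82 = 0 ∩ |AF|² = 1989/64]
   → A = (21/4, 3/8)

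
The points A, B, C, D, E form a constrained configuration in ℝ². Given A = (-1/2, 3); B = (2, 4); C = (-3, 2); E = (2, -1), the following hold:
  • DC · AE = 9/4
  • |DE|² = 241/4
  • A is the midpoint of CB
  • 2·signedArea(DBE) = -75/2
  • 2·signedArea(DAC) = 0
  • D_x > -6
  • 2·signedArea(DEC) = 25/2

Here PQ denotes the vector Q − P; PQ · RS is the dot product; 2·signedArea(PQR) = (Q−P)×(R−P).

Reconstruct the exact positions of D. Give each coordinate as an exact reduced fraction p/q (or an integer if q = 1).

1. D_x = -11/2  [2·signedArea(DAC) = 0 ∩ DC · AE = 9/4]
2. D_y = 1  [2·signedArea(DAC) = 0 ∩ DC · AE = 9/4]
   → D = (-11/2, 1)

D = (-11/2, 1)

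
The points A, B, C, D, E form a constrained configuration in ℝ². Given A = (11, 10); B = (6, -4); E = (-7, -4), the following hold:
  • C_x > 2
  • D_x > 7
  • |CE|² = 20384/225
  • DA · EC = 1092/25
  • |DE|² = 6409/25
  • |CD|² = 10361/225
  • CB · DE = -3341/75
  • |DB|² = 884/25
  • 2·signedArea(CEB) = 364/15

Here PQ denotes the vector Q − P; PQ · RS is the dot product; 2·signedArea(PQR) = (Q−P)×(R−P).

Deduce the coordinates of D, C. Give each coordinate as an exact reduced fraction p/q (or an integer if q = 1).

1. C_y = -32/15  [2·signedArea(CEB) = 364/15]
2. C_x = 7/3  [|CE|² = 20384/225]
   → C = (7/3, -32/15)
3. D_x = 8  [DA · EC = 1092/25 ∩ CB · DE = -3341/75]
4. D_y = 8/5  [DA · EC = 1092/25 ∩ CB · DE = -3341/75]
   → D = (8, 8/5)

C = (7/3, -32/15)
D = (8, 8/5)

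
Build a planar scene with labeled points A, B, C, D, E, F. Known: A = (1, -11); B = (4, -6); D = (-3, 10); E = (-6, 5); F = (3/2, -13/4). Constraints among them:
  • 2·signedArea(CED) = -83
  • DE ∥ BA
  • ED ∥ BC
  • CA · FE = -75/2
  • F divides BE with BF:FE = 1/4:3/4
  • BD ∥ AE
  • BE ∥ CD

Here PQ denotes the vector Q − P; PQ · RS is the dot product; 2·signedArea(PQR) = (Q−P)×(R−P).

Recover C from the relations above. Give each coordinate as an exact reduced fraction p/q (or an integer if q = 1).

C = (7, -1)

1. C_x = 7  [BE ∥ CD ∩ ED ∥ BC]
2. C_y = -1  [BE ∥ CD ∩ ED ∥ BC]
   → C = (7, -1)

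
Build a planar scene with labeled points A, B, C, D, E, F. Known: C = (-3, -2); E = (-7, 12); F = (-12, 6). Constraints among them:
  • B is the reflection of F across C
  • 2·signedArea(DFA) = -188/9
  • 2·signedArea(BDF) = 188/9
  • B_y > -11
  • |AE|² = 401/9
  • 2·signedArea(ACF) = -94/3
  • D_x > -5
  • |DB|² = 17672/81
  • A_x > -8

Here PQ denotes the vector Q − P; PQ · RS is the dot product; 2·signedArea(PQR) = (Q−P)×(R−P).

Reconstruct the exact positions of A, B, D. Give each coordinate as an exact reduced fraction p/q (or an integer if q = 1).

1. A_x = -22/3  [line -8·x + -9·y + -32/3 = 0 ∩ |AE|² = 401/9]
2. A_y = 16/3  [line -8·x + -9·y + -32/3 = 0 ∩ |AE|² = 401/9]
   → A = (-22/3, 16/3)
3. B_x = 6  [B is the reflection of F across C]
4. B_y = -10  [B is the reflection of F across C]
   → B = (6, -10)
5. D_x = -40/9  [2·signedArea(DFA) = -188/9 ∩ 2·signedArea(BDF) = 188/9]
6. D_y = 4/9  [2·signedArea(DFA) = -188/9 ∩ 2·signedArea(BDF) = 188/9]
   → D = (-40/9, 4/9)

A = (-22/3, 16/3)
B = (6, -10)
D = (-40/9, 4/9)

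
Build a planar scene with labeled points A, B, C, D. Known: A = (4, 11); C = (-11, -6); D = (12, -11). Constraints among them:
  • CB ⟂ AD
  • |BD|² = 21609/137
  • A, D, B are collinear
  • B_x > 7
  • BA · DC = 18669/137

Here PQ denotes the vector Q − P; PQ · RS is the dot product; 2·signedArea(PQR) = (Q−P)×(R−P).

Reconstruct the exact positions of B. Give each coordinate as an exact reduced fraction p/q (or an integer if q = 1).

B = (1056/137, 110/137)

1. B_x = 1056/137  [A, D, B are collinear ∩ CB ⟂ AD]
2. B_y = 110/137  [A, D, B are collinear ∩ CB ⟂ AD]
   → B = (1056/137, 110/137)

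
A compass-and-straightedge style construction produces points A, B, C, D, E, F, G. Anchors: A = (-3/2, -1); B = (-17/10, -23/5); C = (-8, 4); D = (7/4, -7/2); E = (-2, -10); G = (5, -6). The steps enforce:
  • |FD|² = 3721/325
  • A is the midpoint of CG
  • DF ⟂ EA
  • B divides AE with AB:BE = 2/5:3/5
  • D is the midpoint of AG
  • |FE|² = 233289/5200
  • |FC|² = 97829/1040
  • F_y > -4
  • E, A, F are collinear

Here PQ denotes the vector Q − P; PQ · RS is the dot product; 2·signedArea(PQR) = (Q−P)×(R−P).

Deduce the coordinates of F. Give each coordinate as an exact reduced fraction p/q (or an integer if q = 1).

F = (-2117/1300, -2153/650)

1. F_x = -2117/1300  [E, A, F are collinear ∩ DF ⟂ EA]
2. F_y = -2153/650  [E, A, F are collinear ∩ DF ⟂ EA]
   → F = (-2117/1300, -2153/650)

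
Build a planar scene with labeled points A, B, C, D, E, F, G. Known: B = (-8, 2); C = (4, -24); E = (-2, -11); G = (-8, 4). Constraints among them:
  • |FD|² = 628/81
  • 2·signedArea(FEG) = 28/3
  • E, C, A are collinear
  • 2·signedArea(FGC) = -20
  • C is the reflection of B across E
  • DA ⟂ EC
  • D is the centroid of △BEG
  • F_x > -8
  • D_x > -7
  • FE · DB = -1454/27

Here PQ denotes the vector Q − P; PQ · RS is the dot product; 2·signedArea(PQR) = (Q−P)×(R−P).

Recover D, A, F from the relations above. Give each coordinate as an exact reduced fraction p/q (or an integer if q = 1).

1. D_x = -6  [D is the centroid of △BEG]
2. D_y = -5/3  [D is the centroid of △BEG]
   → D = (-6, -5/3)
3. A_x = -1282/205  [E, C, A are collinear ∩ DA ⟂ EC]
4. A_y = -1097/615  [E, C, A are collinear ∩ DA ⟂ EC]
   → A = (-1282/205, -1097/615)
5. F_x = -22/3  [2·signedArea(FEG) = 28/3 ∩ 2·signedArea(FGC) = -20]
6. F_y = 7/9  [2·signedArea(FEG) = 28/3 ∩ 2·signedArea(FGC) = -20]
   → F = (-22/3, 7/9)

A = (-1282/205, -1097/615)
D = (-6, -5/3)
F = (-22/3, 7/9)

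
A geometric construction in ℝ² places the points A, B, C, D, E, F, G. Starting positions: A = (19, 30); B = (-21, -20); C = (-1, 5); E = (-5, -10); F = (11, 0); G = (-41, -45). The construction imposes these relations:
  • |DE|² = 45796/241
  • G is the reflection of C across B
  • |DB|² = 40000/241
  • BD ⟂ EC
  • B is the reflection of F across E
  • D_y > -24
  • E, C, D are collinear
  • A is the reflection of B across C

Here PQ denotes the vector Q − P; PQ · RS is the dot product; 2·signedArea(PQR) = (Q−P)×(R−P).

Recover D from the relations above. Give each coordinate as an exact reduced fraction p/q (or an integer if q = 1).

1. D_x = -2061/241  [E, C, D are collinear ∩ BD ⟂ EC]
2. D_y = -5620/241  [E, C, D are collinear ∩ BD ⟂ EC]
   → D = (-2061/241, -5620/241)

D = (-2061/241, -5620/241)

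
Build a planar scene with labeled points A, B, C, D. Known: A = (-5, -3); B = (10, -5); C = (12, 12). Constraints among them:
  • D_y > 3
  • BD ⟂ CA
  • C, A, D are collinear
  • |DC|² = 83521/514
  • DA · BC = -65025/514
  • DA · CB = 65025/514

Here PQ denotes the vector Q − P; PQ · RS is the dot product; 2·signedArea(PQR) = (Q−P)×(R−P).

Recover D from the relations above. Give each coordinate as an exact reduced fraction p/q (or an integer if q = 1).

1. D_x = 1255/514  [C, A, D are collinear ∩ BD ⟂ CA]
2. D_y = 1833/514  [C, A, D are collinear ∩ BD ⟂ CA]
   → D = (1255/514, 1833/514)

D = (1255/514, 1833/514)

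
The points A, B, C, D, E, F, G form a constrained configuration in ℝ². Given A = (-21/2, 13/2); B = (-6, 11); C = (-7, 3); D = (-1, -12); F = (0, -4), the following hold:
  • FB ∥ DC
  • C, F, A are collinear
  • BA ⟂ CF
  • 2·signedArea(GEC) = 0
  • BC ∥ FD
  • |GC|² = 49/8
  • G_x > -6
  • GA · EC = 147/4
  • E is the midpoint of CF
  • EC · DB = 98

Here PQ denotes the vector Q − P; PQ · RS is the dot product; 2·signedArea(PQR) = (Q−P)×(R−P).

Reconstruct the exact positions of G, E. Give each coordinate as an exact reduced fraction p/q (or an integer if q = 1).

1. E_x = -7/2  [E is the midpoint of CF]
2. E_y = -1/2  [E is the midpoint of CF]
   → E = (-7/2, -1/2)
3. G_x = -21/4  [2·signedArea(GEC) = 0 ∩ GA · EC = 147/4]
4. G_y = 5/4  [2·signedArea(GEC) = 0 ∩ GA · EC = 147/4]
   → G = (-21/4, 5/4)

E = (-7/2, -1/2)
G = (-21/4, 5/4)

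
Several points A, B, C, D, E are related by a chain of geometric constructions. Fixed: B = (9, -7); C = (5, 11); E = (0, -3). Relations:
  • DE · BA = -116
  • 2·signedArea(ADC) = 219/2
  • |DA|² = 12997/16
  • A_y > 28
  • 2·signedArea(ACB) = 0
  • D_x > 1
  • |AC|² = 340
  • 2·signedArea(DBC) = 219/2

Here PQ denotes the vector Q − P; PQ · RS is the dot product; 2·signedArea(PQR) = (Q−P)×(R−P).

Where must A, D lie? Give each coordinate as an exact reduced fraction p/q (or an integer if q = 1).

A = (1, 29)
D = (5/4, 1/2)

1. A_x = 1  [line 18·x + 4·y + -134 = 0 ∩ |AC|² = 340]
2. A_y = 29  [line 18·x + 4·y + -134 = 0 ∩ |AC|² = 340]
   → A = (1, 29)
3. D_x = 5/4  [2·signedArea(DBC) = 219/2 ∩ DE · BA = -116]
4. D_y = 1/2  [2·signedArea(DBC) = 219/2 ∩ DE · BA = -116]
   → D = (5/4, 1/2)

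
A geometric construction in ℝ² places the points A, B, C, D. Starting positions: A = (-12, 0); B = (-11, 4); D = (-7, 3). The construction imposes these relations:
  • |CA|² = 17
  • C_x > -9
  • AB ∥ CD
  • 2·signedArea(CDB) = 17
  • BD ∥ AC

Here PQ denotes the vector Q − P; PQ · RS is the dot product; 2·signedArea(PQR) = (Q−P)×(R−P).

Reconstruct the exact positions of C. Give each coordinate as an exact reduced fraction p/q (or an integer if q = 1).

C = (-8, -1)

1. C_x = -8  [AB ∥ CD ∩ BD ∥ AC]
2. C_y = -1  [AB ∥ CD ∩ BD ∥ AC]
   → C = (-8, -1)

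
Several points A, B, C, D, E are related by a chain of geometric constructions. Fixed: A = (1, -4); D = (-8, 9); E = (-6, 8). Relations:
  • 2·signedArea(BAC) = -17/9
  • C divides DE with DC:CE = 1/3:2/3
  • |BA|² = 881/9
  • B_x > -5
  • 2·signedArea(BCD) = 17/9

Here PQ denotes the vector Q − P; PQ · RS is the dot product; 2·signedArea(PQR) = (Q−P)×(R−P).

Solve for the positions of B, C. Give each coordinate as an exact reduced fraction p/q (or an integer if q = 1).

B = (-13/3, 13/3)
C = (-22/3, 26/3)

1. C_x = -22/3  [C divides DE with DC:CE = 1/3:2/3]
2. C_y = 26/3  [C divides DE with DC:CE = 1/3:2/3]
   → C = (-22/3, 26/3)
3. B_x = -13/3  [2·signedArea(BCD) = 17/9 ∩ 2·signedArea(BAC) = -17/9]
4. B_y = 13/3  [2·signedArea(BCD) = 17/9 ∩ 2·signedArea(BAC) = -17/9]
   → B = (-13/3, 13/3)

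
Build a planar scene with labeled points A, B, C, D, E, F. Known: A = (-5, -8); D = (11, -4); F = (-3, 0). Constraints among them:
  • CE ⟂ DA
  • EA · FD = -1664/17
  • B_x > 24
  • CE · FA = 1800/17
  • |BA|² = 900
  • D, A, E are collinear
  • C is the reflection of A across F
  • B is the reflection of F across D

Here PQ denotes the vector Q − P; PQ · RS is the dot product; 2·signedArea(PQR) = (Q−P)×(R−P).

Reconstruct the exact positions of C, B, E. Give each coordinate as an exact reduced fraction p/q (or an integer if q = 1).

1. C_x = -1  [C is the reflection of A across F]
2. C_y = 8  [C is the reflection of A across F]
   → C = (-1, 8)
3. B_x = 25  [B is the reflection of F across D]
4. B_y = -8  [B is the reflection of F across D]
   → B = (25, -8)
5. E_x = 43/17  [D, A, E are collinear ∩ CE ⟂ DA]
6. E_y = -104/17  [D, A, E are collinear ∩ CE ⟂ DA]
   → E = (43/17, -104/17)

B = (25, -8)
C = (-1, 8)
E = (43/17, -104/17)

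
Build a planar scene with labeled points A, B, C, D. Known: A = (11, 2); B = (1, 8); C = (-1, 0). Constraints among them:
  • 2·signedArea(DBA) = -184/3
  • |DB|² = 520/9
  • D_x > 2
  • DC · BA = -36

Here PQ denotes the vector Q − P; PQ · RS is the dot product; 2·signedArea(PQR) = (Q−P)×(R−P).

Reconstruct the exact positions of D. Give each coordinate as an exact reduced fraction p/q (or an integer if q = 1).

D = (3, 2/3)

1. D_x = 3  [DC · BA = -36 ∩ 2·signedArea(DBA) = -184/3]
2. D_y = 2/3  [DC · BA = -36 ∩ 2·signedArea(DBA) = -184/3]
   → D = (3, 2/3)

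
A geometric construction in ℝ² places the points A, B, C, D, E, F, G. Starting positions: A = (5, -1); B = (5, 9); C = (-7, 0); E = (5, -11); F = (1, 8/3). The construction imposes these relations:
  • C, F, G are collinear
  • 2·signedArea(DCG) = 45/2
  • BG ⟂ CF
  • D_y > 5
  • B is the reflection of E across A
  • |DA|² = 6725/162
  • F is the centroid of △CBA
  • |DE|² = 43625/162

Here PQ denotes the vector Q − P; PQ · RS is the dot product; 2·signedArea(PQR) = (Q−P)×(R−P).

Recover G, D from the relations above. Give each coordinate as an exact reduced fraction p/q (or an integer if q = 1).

D = (25/6, 97/18)
G = (13/2, 9/2)

1. G_x = 13/2  [C, F, G are collinear ∩ BG ⟂ CF]
2. G_y = 9/2  [C, F, G are collinear ∩ BG ⟂ CF]
   → G = (13/2, 9/2)
3. D_x = 25/6  [line -9/2·x + 27/2·y + -54 = 0 ∩ |DE|² = 43625/162]
4. D_y = 97/18  [line -9/2·x + 27/2·y + -54 = 0 ∩ |DE|² = 43625/162]
   → D = (25/6, 97/18)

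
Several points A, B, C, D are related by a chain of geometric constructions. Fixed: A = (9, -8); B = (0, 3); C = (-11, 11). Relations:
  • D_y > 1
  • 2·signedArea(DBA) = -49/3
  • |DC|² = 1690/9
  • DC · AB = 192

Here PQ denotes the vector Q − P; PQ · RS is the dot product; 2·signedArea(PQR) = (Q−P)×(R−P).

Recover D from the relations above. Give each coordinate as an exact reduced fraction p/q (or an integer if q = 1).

1. D_x = -2/3  [2·signedArea(DBA) = -49/3 ∩ DC · AB = 192]
2. D_y = 2  [2·signedArea(DBA) = -49/3 ∩ DC · AB = 192]
   → D = (-2/3, 2)

D = (-2/3, 2)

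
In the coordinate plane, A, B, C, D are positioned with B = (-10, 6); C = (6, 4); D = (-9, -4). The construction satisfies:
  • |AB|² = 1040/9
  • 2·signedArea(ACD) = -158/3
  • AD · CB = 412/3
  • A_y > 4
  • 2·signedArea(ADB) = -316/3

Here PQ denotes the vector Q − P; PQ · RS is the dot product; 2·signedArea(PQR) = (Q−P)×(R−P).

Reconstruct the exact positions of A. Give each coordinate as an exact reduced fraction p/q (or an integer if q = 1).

1. A_x = 2/3  [2·signedArea(ACD) = -158/3 ∩ 2·signedArea(ADB) = -316/3]
2. A_y = 14/3  [2·signedArea(ACD) = -158/3 ∩ 2·signedArea(ADB) = -316/3]
   → A = (2/3, 14/3)

A = (2/3, 14/3)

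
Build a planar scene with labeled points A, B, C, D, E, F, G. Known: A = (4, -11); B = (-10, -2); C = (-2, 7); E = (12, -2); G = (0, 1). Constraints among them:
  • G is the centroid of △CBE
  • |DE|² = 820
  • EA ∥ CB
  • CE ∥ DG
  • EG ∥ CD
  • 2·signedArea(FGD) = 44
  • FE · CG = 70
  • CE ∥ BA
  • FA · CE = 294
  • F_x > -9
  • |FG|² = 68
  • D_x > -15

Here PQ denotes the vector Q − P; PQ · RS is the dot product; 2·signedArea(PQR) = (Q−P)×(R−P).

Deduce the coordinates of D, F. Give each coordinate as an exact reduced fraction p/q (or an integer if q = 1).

D = (-14, 10)
F = (-8, 3)

1. D_x = -14  [CE ∥ DG ∩ EG ∥ CD]
2. D_y = 10  [CE ∥ DG ∩ EG ∥ CD]
   → D = (-14, 10)
3. F_x = -8  [FA · CE = 294 ∩ FE · CG = 70]
4. F_y = 3  [FA · CE = 294 ∩ FE · CG = 70]
   → F = (-8, 3)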